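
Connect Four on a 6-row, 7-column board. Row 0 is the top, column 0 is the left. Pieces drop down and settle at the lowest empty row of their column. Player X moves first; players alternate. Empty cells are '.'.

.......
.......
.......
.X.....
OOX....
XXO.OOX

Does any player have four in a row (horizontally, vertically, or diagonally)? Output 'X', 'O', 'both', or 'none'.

none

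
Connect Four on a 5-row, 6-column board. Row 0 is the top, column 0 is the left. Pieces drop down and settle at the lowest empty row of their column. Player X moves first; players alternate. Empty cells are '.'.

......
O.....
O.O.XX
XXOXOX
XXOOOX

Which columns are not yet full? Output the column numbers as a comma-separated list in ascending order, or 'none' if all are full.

Answer: 0,1,2,3,4,5

Derivation:
col 0: top cell = '.' → open
col 1: top cell = '.' → open
col 2: top cell = '.' → open
col 3: top cell = '.' → open
col 4: top cell = '.' → open
col 5: top cell = '.' → open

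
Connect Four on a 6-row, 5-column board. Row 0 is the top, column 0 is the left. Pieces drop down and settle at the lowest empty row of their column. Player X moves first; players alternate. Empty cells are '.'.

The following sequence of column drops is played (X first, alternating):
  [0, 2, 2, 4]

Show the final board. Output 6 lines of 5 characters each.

Answer: .....
.....
.....
.....
..X..
X.O.O

Derivation:
Move 1: X drops in col 0, lands at row 5
Move 2: O drops in col 2, lands at row 5
Move 3: X drops in col 2, lands at row 4
Move 4: O drops in col 4, lands at row 5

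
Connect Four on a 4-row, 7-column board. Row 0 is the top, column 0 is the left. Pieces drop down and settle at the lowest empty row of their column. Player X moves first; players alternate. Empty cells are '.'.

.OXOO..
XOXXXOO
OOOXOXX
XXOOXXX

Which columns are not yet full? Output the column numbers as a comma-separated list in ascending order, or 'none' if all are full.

Answer: 0,5,6

Derivation:
col 0: top cell = '.' → open
col 1: top cell = 'O' → FULL
col 2: top cell = 'X' → FULL
col 3: top cell = 'O' → FULL
col 4: top cell = 'O' → FULL
col 5: top cell = '.' → open
col 6: top cell = '.' → open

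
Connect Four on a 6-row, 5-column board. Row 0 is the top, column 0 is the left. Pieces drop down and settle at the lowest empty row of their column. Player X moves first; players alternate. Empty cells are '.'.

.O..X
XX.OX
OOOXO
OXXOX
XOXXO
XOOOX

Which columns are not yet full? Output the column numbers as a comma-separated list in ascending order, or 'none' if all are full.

Answer: 0,2,3

Derivation:
col 0: top cell = '.' → open
col 1: top cell = 'O' → FULL
col 2: top cell = '.' → open
col 3: top cell = '.' → open
col 4: top cell = 'X' → FULL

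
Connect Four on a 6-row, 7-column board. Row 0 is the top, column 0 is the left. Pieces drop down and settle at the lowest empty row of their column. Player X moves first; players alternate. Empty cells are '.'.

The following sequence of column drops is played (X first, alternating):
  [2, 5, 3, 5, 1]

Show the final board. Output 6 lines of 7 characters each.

Move 1: X drops in col 2, lands at row 5
Move 2: O drops in col 5, lands at row 5
Move 3: X drops in col 3, lands at row 5
Move 4: O drops in col 5, lands at row 4
Move 5: X drops in col 1, lands at row 5

Answer: .......
.......
.......
.......
.....O.
.XXX.O.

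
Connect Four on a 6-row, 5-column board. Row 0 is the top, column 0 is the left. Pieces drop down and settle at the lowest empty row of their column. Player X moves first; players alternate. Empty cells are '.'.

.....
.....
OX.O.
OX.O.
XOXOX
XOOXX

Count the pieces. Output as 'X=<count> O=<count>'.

X=8 O=8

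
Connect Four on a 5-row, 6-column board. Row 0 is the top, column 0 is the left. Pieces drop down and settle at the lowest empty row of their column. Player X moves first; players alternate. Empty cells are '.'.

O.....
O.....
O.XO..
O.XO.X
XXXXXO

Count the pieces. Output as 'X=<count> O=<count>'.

X=8 O=7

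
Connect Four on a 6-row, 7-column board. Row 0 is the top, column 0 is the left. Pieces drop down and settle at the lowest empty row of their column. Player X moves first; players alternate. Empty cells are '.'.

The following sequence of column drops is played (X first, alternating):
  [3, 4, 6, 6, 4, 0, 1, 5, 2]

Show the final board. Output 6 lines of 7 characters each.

Answer: .......
.......
.......
.......
....X.O
OXXXOOX

Derivation:
Move 1: X drops in col 3, lands at row 5
Move 2: O drops in col 4, lands at row 5
Move 3: X drops in col 6, lands at row 5
Move 4: O drops in col 6, lands at row 4
Move 5: X drops in col 4, lands at row 4
Move 6: O drops in col 0, lands at row 5
Move 7: X drops in col 1, lands at row 5
Move 8: O drops in col 5, lands at row 5
Move 9: X drops in col 2, lands at row 5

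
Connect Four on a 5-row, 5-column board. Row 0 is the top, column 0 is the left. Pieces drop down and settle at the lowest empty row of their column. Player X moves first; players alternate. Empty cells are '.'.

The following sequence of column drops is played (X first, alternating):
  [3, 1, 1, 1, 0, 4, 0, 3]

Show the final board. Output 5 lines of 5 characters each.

Answer: .....
.....
.O...
XX.O.
XO.XO

Derivation:
Move 1: X drops in col 3, lands at row 4
Move 2: O drops in col 1, lands at row 4
Move 3: X drops in col 1, lands at row 3
Move 4: O drops in col 1, lands at row 2
Move 5: X drops in col 0, lands at row 4
Move 6: O drops in col 4, lands at row 4
Move 7: X drops in col 0, lands at row 3
Move 8: O drops in col 3, lands at row 3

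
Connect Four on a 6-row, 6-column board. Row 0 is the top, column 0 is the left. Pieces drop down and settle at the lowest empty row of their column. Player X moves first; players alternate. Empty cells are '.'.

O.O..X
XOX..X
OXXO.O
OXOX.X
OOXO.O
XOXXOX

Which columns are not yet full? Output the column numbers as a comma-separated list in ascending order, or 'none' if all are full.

Answer: 1,3,4

Derivation:
col 0: top cell = 'O' → FULL
col 1: top cell = '.' → open
col 2: top cell = 'O' → FULL
col 3: top cell = '.' → open
col 4: top cell = '.' → open
col 5: top cell = 'X' → FULL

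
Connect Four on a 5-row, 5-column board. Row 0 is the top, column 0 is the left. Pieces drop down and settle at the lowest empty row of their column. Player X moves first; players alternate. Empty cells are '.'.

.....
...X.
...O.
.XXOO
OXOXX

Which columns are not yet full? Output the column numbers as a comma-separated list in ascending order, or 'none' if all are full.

Answer: 0,1,2,3,4

Derivation:
col 0: top cell = '.' → open
col 1: top cell = '.' → open
col 2: top cell = '.' → open
col 3: top cell = '.' → open
col 4: top cell = '.' → open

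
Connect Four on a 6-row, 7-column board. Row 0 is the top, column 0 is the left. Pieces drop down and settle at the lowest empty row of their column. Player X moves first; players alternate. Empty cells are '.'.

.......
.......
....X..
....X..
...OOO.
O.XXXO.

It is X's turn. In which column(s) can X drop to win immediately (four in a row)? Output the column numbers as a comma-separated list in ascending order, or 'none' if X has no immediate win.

Answer: 1

Derivation:
col 0: drop X → no win
col 1: drop X → WIN!
col 2: drop X → no win
col 3: drop X → no win
col 4: drop X → no win
col 5: drop X → no win
col 6: drop X → no win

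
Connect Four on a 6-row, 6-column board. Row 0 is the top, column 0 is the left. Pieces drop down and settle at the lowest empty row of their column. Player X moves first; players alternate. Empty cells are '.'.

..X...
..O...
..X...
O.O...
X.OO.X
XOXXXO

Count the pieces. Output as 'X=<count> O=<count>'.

X=8 O=7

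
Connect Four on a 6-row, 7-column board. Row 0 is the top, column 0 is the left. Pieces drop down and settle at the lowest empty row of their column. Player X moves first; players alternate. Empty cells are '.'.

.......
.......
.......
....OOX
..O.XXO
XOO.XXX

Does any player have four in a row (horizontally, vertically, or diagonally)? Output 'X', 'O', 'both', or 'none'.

none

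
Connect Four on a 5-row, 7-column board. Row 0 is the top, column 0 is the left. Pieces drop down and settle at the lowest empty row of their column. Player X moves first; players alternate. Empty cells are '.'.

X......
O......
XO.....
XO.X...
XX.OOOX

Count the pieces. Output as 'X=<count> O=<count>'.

X=7 O=6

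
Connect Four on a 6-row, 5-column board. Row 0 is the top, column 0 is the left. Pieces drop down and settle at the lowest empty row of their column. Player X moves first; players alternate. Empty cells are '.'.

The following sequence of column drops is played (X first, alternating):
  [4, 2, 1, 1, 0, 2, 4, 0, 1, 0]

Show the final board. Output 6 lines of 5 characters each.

Move 1: X drops in col 4, lands at row 5
Move 2: O drops in col 2, lands at row 5
Move 3: X drops in col 1, lands at row 5
Move 4: O drops in col 1, lands at row 4
Move 5: X drops in col 0, lands at row 5
Move 6: O drops in col 2, lands at row 4
Move 7: X drops in col 4, lands at row 4
Move 8: O drops in col 0, lands at row 4
Move 9: X drops in col 1, lands at row 3
Move 10: O drops in col 0, lands at row 3

Answer: .....
.....
.....
OX...
OOO.X
XXO.X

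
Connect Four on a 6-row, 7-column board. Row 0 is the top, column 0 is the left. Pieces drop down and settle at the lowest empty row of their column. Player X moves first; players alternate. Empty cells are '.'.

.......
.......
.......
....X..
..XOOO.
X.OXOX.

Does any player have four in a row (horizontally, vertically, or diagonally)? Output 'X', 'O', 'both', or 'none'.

none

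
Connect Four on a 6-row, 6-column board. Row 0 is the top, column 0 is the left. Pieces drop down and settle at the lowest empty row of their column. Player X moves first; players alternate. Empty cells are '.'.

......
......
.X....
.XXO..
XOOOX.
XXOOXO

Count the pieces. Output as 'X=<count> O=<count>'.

X=8 O=7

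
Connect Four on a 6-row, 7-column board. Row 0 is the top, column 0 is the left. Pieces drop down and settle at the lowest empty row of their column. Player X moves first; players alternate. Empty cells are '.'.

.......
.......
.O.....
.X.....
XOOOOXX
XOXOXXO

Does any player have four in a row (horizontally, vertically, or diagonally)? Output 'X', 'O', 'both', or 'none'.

O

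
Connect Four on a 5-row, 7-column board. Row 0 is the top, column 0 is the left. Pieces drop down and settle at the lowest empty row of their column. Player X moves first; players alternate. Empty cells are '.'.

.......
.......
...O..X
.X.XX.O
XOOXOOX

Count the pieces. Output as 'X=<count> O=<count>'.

X=7 O=6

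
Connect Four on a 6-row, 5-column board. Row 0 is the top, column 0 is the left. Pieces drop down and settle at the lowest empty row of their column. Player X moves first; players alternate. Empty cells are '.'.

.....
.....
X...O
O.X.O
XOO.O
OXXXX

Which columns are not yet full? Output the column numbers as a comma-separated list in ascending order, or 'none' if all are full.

col 0: top cell = '.' → open
col 1: top cell = '.' → open
col 2: top cell = '.' → open
col 3: top cell = '.' → open
col 4: top cell = '.' → open

Answer: 0,1,2,3,4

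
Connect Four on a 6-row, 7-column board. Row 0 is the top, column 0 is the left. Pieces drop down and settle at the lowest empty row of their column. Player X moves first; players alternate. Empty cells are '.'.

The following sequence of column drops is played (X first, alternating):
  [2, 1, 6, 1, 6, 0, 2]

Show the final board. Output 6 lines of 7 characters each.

Answer: .......
.......
.......
.......
.OX...X
OOX...X

Derivation:
Move 1: X drops in col 2, lands at row 5
Move 2: O drops in col 1, lands at row 5
Move 3: X drops in col 6, lands at row 5
Move 4: O drops in col 1, lands at row 4
Move 5: X drops in col 6, lands at row 4
Move 6: O drops in col 0, lands at row 5
Move 7: X drops in col 2, lands at row 4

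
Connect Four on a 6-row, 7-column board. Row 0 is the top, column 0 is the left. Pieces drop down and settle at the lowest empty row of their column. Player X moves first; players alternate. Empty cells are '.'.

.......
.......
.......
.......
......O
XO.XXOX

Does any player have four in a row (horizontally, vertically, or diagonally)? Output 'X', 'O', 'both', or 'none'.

none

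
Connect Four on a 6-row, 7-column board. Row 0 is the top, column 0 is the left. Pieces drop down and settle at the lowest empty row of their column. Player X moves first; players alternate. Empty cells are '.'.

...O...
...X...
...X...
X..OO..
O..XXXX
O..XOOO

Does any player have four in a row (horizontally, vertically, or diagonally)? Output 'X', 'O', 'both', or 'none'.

X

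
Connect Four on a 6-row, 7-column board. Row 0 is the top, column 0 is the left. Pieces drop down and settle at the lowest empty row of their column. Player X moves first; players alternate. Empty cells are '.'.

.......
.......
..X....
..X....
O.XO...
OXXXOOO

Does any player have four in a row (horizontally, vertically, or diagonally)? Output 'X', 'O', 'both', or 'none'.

X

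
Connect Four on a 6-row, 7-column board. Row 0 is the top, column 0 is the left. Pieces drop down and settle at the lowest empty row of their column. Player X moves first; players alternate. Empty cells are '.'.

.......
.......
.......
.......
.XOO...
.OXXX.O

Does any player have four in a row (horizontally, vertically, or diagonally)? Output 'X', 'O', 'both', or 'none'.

none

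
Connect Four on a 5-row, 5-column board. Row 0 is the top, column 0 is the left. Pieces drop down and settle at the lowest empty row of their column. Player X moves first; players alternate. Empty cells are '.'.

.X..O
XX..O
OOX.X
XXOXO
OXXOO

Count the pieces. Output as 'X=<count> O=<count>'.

X=10 O=9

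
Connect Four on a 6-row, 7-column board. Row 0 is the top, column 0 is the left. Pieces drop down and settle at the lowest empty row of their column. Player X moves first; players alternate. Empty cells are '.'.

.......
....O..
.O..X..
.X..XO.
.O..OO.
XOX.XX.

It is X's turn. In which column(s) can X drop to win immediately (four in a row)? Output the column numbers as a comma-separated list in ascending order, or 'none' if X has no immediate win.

col 0: drop X → no win
col 1: drop X → no win
col 2: drop X → no win
col 3: drop X → WIN!
col 4: drop X → no win
col 5: drop X → no win
col 6: drop X → no win

Answer: 3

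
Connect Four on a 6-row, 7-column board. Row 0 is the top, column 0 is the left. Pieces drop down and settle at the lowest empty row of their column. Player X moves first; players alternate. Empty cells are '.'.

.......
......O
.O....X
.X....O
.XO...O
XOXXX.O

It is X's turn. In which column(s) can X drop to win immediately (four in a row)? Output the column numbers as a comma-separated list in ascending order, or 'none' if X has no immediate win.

col 0: drop X → no win
col 1: drop X → no win
col 2: drop X → no win
col 3: drop X → no win
col 4: drop X → no win
col 5: drop X → WIN!
col 6: drop X → no win

Answer: 5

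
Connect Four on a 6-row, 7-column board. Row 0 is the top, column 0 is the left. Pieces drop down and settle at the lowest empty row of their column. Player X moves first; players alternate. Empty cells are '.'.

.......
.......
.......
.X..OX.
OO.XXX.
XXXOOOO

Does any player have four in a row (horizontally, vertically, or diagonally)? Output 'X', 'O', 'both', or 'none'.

O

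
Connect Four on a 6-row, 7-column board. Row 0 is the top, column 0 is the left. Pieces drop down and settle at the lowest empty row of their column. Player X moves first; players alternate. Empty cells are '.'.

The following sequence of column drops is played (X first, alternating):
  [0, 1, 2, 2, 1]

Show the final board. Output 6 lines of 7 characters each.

Move 1: X drops in col 0, lands at row 5
Move 2: O drops in col 1, lands at row 5
Move 3: X drops in col 2, lands at row 5
Move 4: O drops in col 2, lands at row 4
Move 5: X drops in col 1, lands at row 4

Answer: .......
.......
.......
.......
.XO....
XOX....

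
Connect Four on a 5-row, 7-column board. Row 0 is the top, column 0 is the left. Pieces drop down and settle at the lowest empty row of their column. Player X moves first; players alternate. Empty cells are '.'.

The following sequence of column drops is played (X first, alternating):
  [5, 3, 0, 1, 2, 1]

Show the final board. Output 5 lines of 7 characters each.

Answer: .......
.......
.......
.O.....
XOXO.X.

Derivation:
Move 1: X drops in col 5, lands at row 4
Move 2: O drops in col 3, lands at row 4
Move 3: X drops in col 0, lands at row 4
Move 4: O drops in col 1, lands at row 4
Move 5: X drops in col 2, lands at row 4
Move 6: O drops in col 1, lands at row 3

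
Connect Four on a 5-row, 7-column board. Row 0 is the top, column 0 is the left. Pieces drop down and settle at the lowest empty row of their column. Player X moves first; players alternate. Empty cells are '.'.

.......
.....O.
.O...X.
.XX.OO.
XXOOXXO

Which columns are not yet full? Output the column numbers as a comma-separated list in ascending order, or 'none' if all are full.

Answer: 0,1,2,3,4,5,6

Derivation:
col 0: top cell = '.' → open
col 1: top cell = '.' → open
col 2: top cell = '.' → open
col 3: top cell = '.' → open
col 4: top cell = '.' → open
col 5: top cell = '.' → open
col 6: top cell = '.' → open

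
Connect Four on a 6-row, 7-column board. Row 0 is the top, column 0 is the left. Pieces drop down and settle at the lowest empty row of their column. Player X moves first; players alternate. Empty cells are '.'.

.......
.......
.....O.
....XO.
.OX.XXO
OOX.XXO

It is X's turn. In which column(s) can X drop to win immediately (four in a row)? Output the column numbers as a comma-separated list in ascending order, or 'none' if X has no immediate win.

col 0: drop X → no win
col 1: drop X → no win
col 2: drop X → no win
col 3: drop X → WIN!
col 4: drop X → WIN!
col 5: drop X → no win
col 6: drop X → no win

Answer: 3,4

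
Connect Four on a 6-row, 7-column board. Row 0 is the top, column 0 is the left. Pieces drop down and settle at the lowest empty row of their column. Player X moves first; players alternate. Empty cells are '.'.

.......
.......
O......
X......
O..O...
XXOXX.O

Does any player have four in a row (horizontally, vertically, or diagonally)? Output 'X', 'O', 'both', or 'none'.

none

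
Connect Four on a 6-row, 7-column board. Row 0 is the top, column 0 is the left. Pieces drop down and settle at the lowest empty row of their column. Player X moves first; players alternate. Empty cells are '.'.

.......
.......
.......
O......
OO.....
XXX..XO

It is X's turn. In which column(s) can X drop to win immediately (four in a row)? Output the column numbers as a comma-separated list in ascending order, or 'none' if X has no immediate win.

Answer: 3

Derivation:
col 0: drop X → no win
col 1: drop X → no win
col 2: drop X → no win
col 3: drop X → WIN!
col 4: drop X → no win
col 5: drop X → no win
col 6: drop X → no win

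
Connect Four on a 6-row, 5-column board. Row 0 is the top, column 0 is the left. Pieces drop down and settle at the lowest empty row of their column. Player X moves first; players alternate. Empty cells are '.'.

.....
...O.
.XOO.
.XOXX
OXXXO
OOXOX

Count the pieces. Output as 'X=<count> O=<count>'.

X=9 O=9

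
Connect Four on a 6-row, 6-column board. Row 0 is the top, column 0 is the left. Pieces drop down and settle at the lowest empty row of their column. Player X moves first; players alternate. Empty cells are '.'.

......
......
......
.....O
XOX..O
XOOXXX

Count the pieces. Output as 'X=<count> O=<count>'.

X=6 O=5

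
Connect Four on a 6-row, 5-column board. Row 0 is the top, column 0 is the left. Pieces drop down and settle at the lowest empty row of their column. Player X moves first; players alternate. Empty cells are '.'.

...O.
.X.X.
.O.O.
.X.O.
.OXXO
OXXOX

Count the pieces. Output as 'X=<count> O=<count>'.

X=8 O=8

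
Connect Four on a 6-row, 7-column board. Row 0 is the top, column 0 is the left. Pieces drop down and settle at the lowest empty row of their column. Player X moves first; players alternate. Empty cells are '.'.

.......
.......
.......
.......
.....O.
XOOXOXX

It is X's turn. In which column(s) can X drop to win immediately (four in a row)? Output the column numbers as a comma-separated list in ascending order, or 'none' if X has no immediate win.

Answer: none

Derivation:
col 0: drop X → no win
col 1: drop X → no win
col 2: drop X → no win
col 3: drop X → no win
col 4: drop X → no win
col 5: drop X → no win
col 6: drop X → no win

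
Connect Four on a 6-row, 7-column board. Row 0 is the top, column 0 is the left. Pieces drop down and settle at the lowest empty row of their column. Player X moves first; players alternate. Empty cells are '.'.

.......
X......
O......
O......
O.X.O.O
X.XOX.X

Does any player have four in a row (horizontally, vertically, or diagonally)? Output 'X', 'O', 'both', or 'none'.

none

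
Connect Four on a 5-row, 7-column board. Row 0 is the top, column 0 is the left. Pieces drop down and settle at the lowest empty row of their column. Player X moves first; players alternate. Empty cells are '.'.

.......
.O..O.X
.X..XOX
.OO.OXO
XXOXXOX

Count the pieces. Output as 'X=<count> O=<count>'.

X=10 O=9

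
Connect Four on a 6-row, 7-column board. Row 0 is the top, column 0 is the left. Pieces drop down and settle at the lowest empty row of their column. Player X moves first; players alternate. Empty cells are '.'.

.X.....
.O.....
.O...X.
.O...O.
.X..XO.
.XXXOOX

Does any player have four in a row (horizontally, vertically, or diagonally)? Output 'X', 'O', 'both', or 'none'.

none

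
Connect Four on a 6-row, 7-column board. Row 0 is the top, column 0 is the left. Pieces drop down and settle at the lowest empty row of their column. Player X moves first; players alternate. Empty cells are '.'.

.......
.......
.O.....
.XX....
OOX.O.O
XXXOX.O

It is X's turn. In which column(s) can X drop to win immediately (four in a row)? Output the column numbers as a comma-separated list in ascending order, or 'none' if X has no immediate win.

col 0: drop X → no win
col 1: drop X → no win
col 2: drop X → WIN!
col 3: drop X → no win
col 4: drop X → no win
col 5: drop X → no win
col 6: drop X → no win

Answer: 2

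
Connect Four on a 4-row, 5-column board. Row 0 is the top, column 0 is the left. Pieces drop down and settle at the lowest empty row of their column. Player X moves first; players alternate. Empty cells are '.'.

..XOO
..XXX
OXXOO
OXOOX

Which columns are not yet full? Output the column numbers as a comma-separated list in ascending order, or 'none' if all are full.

col 0: top cell = '.' → open
col 1: top cell = '.' → open
col 2: top cell = 'X' → FULL
col 3: top cell = 'O' → FULL
col 4: top cell = 'O' → FULL

Answer: 0,1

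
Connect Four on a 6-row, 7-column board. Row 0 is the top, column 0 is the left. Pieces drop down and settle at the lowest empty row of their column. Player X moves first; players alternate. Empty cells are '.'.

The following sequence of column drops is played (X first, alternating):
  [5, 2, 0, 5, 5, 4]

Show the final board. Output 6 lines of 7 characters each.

Move 1: X drops in col 5, lands at row 5
Move 2: O drops in col 2, lands at row 5
Move 3: X drops in col 0, lands at row 5
Move 4: O drops in col 5, lands at row 4
Move 5: X drops in col 5, lands at row 3
Move 6: O drops in col 4, lands at row 5

Answer: .......
.......
.......
.....X.
.....O.
X.O.OX.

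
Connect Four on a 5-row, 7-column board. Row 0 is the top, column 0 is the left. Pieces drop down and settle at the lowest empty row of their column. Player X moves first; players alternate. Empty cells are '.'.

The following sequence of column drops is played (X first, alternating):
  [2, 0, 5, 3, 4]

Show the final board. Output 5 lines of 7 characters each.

Move 1: X drops in col 2, lands at row 4
Move 2: O drops in col 0, lands at row 4
Move 3: X drops in col 5, lands at row 4
Move 4: O drops in col 3, lands at row 4
Move 5: X drops in col 4, lands at row 4

Answer: .......
.......
.......
.......
O.XOXX.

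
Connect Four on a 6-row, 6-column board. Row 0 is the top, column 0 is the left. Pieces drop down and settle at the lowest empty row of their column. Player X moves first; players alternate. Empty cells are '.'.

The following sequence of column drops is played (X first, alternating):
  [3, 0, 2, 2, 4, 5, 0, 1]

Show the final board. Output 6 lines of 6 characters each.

Move 1: X drops in col 3, lands at row 5
Move 2: O drops in col 0, lands at row 5
Move 3: X drops in col 2, lands at row 5
Move 4: O drops in col 2, lands at row 4
Move 5: X drops in col 4, lands at row 5
Move 6: O drops in col 5, lands at row 5
Move 7: X drops in col 0, lands at row 4
Move 8: O drops in col 1, lands at row 5

Answer: ......
......
......
......
X.O...
OOXXXO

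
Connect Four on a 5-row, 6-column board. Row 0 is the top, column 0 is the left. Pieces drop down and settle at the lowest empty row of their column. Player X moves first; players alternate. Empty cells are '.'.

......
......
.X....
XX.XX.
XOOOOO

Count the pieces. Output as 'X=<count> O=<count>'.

X=6 O=5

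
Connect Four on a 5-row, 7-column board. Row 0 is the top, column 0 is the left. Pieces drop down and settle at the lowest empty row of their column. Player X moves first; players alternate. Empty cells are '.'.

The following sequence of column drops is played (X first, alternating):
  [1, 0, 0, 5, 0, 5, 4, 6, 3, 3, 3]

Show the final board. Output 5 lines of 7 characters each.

Answer: .......
.......
X..X...
X..O.O.
OX.XXOO

Derivation:
Move 1: X drops in col 1, lands at row 4
Move 2: O drops in col 0, lands at row 4
Move 3: X drops in col 0, lands at row 3
Move 4: O drops in col 5, lands at row 4
Move 5: X drops in col 0, lands at row 2
Move 6: O drops in col 5, lands at row 3
Move 7: X drops in col 4, lands at row 4
Move 8: O drops in col 6, lands at row 4
Move 9: X drops in col 3, lands at row 4
Move 10: O drops in col 3, lands at row 3
Move 11: X drops in col 3, lands at row 2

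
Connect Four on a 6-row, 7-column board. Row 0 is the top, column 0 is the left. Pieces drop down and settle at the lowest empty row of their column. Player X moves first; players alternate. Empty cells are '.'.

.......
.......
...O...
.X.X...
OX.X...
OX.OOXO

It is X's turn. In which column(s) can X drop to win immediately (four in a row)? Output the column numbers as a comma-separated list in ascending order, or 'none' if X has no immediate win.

col 0: drop X → no win
col 1: drop X → WIN!
col 2: drop X → no win
col 3: drop X → no win
col 4: drop X → no win
col 5: drop X → no win
col 6: drop X → no win

Answer: 1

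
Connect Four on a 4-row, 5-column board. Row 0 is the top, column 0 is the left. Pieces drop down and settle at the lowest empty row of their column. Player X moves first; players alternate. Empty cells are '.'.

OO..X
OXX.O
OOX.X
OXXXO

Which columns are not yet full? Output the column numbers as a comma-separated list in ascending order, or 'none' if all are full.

col 0: top cell = 'O' → FULL
col 1: top cell = 'O' → FULL
col 2: top cell = '.' → open
col 3: top cell = '.' → open
col 4: top cell = 'X' → FULL

Answer: 2,3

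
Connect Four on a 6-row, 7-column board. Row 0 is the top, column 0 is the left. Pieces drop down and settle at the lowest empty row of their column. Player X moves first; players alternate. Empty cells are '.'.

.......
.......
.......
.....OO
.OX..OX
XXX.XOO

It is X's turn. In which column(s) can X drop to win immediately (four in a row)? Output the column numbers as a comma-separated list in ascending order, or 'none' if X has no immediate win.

Answer: 3

Derivation:
col 0: drop X → no win
col 1: drop X → no win
col 2: drop X → no win
col 3: drop X → WIN!
col 4: drop X → no win
col 5: drop X → no win
col 6: drop X → no win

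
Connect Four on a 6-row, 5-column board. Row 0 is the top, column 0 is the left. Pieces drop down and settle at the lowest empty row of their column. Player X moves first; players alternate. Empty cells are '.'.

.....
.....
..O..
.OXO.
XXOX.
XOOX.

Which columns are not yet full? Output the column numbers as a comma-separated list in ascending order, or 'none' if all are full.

Answer: 0,1,2,3,4

Derivation:
col 0: top cell = '.' → open
col 1: top cell = '.' → open
col 2: top cell = '.' → open
col 3: top cell = '.' → open
col 4: top cell = '.' → open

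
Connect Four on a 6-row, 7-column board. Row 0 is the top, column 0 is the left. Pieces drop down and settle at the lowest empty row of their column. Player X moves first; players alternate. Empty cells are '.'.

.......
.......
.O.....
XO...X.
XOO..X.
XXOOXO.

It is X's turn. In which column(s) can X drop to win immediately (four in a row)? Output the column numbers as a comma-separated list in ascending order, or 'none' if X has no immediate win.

col 0: drop X → WIN!
col 1: drop X → no win
col 2: drop X → no win
col 3: drop X → no win
col 4: drop X → no win
col 5: drop X → no win
col 6: drop X → no win

Answer: 0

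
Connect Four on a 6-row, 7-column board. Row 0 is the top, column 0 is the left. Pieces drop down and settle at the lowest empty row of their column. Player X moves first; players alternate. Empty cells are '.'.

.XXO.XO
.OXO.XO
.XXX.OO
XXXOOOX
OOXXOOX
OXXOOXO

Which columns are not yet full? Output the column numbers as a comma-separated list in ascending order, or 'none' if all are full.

col 0: top cell = '.' → open
col 1: top cell = 'X' → FULL
col 2: top cell = 'X' → FULL
col 3: top cell = 'O' → FULL
col 4: top cell = '.' → open
col 5: top cell = 'X' → FULL
col 6: top cell = 'O' → FULL

Answer: 0,4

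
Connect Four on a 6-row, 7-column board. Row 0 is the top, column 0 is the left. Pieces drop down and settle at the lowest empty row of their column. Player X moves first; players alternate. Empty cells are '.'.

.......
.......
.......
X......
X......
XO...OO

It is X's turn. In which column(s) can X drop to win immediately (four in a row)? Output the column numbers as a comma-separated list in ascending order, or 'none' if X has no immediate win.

col 0: drop X → WIN!
col 1: drop X → no win
col 2: drop X → no win
col 3: drop X → no win
col 4: drop X → no win
col 5: drop X → no win
col 6: drop X → no win

Answer: 0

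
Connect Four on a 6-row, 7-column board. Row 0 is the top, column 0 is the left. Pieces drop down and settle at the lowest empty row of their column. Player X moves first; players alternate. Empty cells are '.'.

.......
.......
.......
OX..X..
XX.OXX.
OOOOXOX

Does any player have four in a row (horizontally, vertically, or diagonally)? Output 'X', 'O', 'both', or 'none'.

O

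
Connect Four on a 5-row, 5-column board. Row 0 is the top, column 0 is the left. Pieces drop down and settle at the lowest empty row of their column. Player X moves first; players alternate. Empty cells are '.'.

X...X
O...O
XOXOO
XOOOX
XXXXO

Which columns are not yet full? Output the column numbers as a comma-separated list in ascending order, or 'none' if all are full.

col 0: top cell = 'X' → FULL
col 1: top cell = '.' → open
col 2: top cell = '.' → open
col 3: top cell = '.' → open
col 4: top cell = 'X' → FULL

Answer: 1,2,3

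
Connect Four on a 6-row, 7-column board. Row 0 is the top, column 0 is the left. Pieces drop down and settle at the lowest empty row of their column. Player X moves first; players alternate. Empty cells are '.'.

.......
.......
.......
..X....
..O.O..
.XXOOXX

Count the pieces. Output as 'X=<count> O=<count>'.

X=5 O=4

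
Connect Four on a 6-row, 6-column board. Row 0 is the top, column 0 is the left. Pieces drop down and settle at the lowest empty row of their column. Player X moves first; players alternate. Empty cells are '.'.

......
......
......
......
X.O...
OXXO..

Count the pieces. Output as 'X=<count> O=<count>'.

X=3 O=3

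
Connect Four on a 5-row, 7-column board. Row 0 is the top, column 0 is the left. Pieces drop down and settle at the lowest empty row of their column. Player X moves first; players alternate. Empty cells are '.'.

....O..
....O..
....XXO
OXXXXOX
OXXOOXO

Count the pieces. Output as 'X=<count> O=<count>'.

X=10 O=9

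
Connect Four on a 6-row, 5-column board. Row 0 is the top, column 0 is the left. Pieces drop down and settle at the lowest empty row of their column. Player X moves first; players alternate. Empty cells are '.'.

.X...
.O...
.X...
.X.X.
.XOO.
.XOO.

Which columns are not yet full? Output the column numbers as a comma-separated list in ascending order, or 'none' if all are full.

col 0: top cell = '.' → open
col 1: top cell = 'X' → FULL
col 2: top cell = '.' → open
col 3: top cell = '.' → open
col 4: top cell = '.' → open

Answer: 0,2,3,4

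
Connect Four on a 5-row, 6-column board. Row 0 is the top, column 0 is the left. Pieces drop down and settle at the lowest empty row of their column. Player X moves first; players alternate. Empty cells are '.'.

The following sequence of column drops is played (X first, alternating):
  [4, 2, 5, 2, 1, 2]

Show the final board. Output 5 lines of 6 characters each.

Answer: ......
......
..O...
..O...
.XO.XX

Derivation:
Move 1: X drops in col 4, lands at row 4
Move 2: O drops in col 2, lands at row 4
Move 3: X drops in col 5, lands at row 4
Move 4: O drops in col 2, lands at row 3
Move 5: X drops in col 1, lands at row 4
Move 6: O drops in col 2, lands at row 2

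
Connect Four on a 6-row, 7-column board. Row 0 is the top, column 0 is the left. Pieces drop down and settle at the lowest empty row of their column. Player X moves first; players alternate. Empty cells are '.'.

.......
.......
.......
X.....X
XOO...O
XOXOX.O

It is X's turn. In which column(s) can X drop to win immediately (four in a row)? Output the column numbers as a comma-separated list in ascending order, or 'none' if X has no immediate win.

Answer: 0

Derivation:
col 0: drop X → WIN!
col 1: drop X → no win
col 2: drop X → no win
col 3: drop X → no win
col 4: drop X → no win
col 5: drop X → no win
col 6: drop X → no win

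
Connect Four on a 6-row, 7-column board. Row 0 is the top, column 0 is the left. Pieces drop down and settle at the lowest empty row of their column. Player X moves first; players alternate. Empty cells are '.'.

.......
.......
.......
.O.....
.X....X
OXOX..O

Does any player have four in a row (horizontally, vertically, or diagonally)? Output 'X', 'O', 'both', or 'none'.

none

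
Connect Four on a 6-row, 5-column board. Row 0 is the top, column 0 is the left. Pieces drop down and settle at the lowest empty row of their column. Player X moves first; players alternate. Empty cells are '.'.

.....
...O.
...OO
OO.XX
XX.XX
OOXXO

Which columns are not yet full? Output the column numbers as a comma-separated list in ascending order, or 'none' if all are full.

col 0: top cell = '.' → open
col 1: top cell = '.' → open
col 2: top cell = '.' → open
col 3: top cell = '.' → open
col 4: top cell = '.' → open

Answer: 0,1,2,3,4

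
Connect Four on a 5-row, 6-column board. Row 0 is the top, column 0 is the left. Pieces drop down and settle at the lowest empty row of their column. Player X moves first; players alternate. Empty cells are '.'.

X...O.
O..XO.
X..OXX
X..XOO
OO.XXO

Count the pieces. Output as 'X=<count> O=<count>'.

X=9 O=9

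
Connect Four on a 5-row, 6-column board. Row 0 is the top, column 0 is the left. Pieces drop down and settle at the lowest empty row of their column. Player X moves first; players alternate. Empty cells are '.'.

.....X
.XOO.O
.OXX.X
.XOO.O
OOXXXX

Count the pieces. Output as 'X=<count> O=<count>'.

X=10 O=9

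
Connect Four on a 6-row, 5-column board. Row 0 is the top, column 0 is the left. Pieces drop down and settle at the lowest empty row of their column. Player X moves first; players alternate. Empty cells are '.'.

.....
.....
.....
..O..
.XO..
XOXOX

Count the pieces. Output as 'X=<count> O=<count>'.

X=4 O=4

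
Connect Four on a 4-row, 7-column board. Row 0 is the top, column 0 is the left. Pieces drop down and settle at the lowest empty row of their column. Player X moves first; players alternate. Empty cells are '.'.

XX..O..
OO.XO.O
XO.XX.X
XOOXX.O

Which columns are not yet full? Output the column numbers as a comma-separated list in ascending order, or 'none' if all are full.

Answer: 2,3,5,6

Derivation:
col 0: top cell = 'X' → FULL
col 1: top cell = 'X' → FULL
col 2: top cell = '.' → open
col 3: top cell = '.' → open
col 4: top cell = 'O' → FULL
col 5: top cell = '.' → open
col 6: top cell = '.' → open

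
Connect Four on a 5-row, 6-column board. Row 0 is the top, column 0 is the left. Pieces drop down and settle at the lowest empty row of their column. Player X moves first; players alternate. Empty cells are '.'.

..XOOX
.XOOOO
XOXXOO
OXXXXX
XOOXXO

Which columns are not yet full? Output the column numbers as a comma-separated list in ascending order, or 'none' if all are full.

col 0: top cell = '.' → open
col 1: top cell = '.' → open
col 2: top cell = 'X' → FULL
col 3: top cell = 'O' → FULL
col 4: top cell = 'O' → FULL
col 5: top cell = 'X' → FULL

Answer: 0,1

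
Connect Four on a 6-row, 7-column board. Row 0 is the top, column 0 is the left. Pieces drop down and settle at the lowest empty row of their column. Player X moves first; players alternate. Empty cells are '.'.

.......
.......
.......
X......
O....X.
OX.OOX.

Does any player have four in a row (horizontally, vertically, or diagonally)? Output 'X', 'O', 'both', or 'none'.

none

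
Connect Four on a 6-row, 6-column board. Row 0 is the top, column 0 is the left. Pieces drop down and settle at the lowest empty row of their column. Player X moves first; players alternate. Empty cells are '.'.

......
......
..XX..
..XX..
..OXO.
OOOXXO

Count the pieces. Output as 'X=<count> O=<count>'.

X=7 O=6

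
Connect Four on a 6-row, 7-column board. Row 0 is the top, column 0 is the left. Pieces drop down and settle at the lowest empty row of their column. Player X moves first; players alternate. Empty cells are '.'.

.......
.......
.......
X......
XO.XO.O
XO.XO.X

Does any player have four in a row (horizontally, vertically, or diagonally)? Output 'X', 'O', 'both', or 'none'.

none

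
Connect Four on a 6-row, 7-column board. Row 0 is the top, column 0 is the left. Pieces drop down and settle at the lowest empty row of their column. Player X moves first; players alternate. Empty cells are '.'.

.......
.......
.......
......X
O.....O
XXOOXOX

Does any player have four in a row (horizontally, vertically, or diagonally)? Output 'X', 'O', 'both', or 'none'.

none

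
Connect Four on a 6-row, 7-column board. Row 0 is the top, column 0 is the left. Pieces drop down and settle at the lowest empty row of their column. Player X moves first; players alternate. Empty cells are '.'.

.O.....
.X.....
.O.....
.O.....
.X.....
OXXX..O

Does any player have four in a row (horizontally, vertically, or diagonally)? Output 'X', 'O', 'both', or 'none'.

none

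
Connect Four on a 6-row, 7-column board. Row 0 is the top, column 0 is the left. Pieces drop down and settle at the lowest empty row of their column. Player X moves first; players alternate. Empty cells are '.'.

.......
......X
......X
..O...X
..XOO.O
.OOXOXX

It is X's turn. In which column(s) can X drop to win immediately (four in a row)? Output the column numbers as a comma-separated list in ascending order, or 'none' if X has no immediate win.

Answer: 6

Derivation:
col 0: drop X → no win
col 1: drop X → no win
col 2: drop X → no win
col 3: drop X → no win
col 4: drop X → no win
col 5: drop X → no win
col 6: drop X → WIN!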